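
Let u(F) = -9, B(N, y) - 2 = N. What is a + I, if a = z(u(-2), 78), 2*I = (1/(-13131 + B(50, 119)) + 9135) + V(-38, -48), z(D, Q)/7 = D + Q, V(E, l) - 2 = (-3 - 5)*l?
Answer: 68579736/13079 ≈ 5243.5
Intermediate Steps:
B(N, y) = 2 + N
V(E, l) = 2 - 8*l (V(E, l) = 2 + (-3 - 5)*l = 2 - 8*l)
z(D, Q) = 7*D + 7*Q (z(D, Q) = 7*(D + Q) = 7*D + 7*Q)
I = 62262579/13079 (I = ((1/(-13131 + (2 + 50)) + 9135) + (2 - 8*(-48)))/2 = ((1/(-13131 + 52) + 9135) + (2 + 384))/2 = ((1/(-13079) + 9135) + 386)/2 = ((-1/13079 + 9135) + 386)/2 = (119476664/13079 + 386)/2 = (½)*(124525158/13079) = 62262579/13079 ≈ 4760.5)
a = 483 (a = 7*(-9) + 7*78 = -63 + 546 = 483)
a + I = 483 + 62262579/13079 = 68579736/13079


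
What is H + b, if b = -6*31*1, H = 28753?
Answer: 28567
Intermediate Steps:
b = -186 (b = -186*1 = -186)
H + b = 28753 - 186 = 28567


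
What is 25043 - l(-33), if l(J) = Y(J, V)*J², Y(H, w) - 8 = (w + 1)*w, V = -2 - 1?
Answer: 9797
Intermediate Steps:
V = -3
Y(H, w) = 8 + w*(1 + w) (Y(H, w) = 8 + (w + 1)*w = 8 + (1 + w)*w = 8 + w*(1 + w))
l(J) = 14*J² (l(J) = (8 - 3 + (-3)²)*J² = (8 - 3 + 9)*J² = 14*J²)
25043 - l(-33) = 25043 - 14*(-33)² = 25043 - 14*1089 = 25043 - 1*15246 = 25043 - 15246 = 9797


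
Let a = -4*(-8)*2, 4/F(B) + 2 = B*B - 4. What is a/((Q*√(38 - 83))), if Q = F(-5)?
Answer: -304*I*√5/15 ≈ -45.318*I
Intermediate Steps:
F(B) = 4/(-6 + B²) (F(B) = 4/(-2 + (B*B - 4)) = 4/(-2 + (B² - 4)) = 4/(-2 + (-4 + B²)) = 4/(-6 + B²))
Q = 4/19 (Q = 4/(-6 + (-5)²) = 4/(-6 + 25) = 4/19 ≈ 0.21053)
a = 64 (a = 32*2 = 64)
a/((Q*√(38 - 83))) = 64/((4*√(38 - 83)/19)) = 64/((4*√(-45)/19)) = 64/((4*(3*I*√5)/19)) = 64/((12*I*√5/19)) = 64*(-19*I*√5/60) = -304*I*√5/15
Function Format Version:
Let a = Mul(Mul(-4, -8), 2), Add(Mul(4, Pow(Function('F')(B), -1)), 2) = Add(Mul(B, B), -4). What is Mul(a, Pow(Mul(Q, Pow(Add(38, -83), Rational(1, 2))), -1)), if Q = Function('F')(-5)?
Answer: Mul(Rational(-304, 15), I, Pow(5, Rational(1, 2))) ≈ Mul(-45.318, I)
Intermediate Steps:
Function('F')(B) = Mul(4, Pow(Add(-6, Pow(B, 2)), -1)) (Function('F')(B) = Mul(4, Pow(Add(-2, Add(Mul(B, B), -4)), -1)) = Mul(4, Pow(Add(-2, Add(Pow(B, 2), -4)), -1)) = Mul(4, Pow(Add(-2, Add(-4, Pow(B, 2))), -1)) = Mul(4, Pow(Add(-6, Pow(B, 2)), -1)))
Q = Rational(4, 19) (Q = Mul(4, Pow(Add(-6, Pow(-5, 2)), -1)) = Mul(4, Pow(Add(-6, 25), -1)) = Mul(4, Pow(19, -1)) = Mul(4, Rational(1, 19)) = Rational(4, 19) ≈ 0.21053)
a = 64 (a = Mul(32, 2) = 64)
Mul(a, Pow(Mul(Q, Pow(Add(38, -83), Rational(1, 2))), -1)) = Mul(64, Pow(Mul(Rational(4, 19), Pow(Add(38, -83), Rational(1, 2))), -1)) = Mul(64, Pow(Mul(Rational(4, 19), Pow(-45, Rational(1, 2))), -1)) = Mul(64, Pow(Mul(Rational(4, 19), Mul(3, I, Pow(5, Rational(1, 2)))), -1)) = Mul(64, Pow(Mul(Rational(12, 19), I, Pow(5, Rational(1, 2))), -1)) = Mul(64, Mul(Rational(-19, 60), I, Pow(5, Rational(1, 2)))) = Mul(Rational(-304, 15), I, Pow(5, Rational(1, 2)))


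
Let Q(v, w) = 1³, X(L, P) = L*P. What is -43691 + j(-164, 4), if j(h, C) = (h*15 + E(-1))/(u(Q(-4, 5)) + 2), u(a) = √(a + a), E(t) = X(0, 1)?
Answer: -46151 + 1230*√2 ≈ -44412.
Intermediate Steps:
E(t) = 0 (E(t) = 0*1 = 0)
Q(v, w) = 1
u(a) = √2*√a (u(a) = √(2*a) = √2*√a)
j(h, C) = 15*h/(2 + √2) (j(h, C) = (h*15 + 0)/(√2*√1 + 2) = (15*h + 0)/(√2*1 + 2) = (15*h)/(√2 + 2) = (15*h)/(2 + √2) = 15*h/(2 + √2))
-43691 + j(-164, 4) = -43691 + (15*(-164) - 15/2*(-164)*√2) = -43691 + (-2460 + 1230*√2) = -46151 + 1230*√2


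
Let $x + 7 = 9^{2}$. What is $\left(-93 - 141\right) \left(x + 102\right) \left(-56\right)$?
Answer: $2306304$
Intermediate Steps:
$x = 74$ ($x = -7 + 9^{2} = -7 + 81 = 74$)
$\left(-93 - 141\right) \left(x + 102\right) \left(-56\right) = \left(-93 - 141\right) \left(74 + 102\right) \left(-56\right) = \left(-234\right) 176 \left(-56\right) = \left(-41184\right) \left(-56\right) = 2306304$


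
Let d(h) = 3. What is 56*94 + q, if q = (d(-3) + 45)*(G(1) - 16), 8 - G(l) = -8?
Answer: 5264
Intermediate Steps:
G(l) = 16 (G(l) = 8 - 1*(-8) = 8 + 8 = 16)
q = 0 (q = (3 + 45)*(16 - 16) = 48*0 = 0)
56*94 + q = 56*94 + 0 = 5264 + 0 = 5264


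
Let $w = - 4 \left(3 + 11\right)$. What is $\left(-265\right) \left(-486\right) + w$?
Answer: $128734$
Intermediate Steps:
$w = -56$ ($w = \left(-4\right) 14 = -56$)
$\left(-265\right) \left(-486\right) + w = \left(-265\right) \left(-486\right) - 56 = 128790 - 56 = 128734$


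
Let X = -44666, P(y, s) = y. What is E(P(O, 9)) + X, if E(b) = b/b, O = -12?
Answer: -44665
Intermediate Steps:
E(b) = 1
E(P(O, 9)) + X = 1 - 44666 = -44665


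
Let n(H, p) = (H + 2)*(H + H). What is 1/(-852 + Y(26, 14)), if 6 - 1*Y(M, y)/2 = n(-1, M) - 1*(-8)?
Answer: -1/852 ≈ -0.0011737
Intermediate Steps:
n(H, p) = 2*H*(2 + H) (n(H, p) = (2 + H)*(2*H) = 2*H*(2 + H))
Y(M, y) = 0 (Y(M, y) = 12 - 2*(2*(-1)*(2 - 1) - 1*(-8)) = 12 - 2*(2*(-1)*1 + 8) = 12 - 2*(-2 + 8) = 12 - 2*6 = 12 - 12 = 0)
1/(-852 + Y(26, 14)) = 1/(-852 + 0) = 1/(-852) = -1/852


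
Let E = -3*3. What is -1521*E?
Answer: 13689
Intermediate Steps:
E = -9
-1521*E = -1521*(-9) = -169*(-81) = 13689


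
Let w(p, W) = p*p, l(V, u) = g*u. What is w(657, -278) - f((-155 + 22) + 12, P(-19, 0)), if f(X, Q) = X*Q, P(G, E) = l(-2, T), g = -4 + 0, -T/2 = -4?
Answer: 427777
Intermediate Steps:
T = 8 (T = -2*(-4) = 8)
g = -4
l(V, u) = -4*u
P(G, E) = -32 (P(G, E) = -4*8 = -32)
f(X, Q) = Q*X
w(p, W) = p²
w(657, -278) - f((-155 + 22) + 12, P(-19, 0)) = 657² - (-32)*((-155 + 22) + 12) = 431649 - (-32)*(-133 + 12) = 431649 - (-32)*(-121) = 431649 - 1*3872 = 431649 - 3872 = 427777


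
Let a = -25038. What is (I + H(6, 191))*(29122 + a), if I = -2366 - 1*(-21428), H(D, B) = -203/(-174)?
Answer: 233561918/3 ≈ 7.7854e+7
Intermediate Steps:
H(D, B) = 7/6 (H(D, B) = -203*(-1/174) = 7/6)
I = 19062 (I = -2366 + 21428 = 19062)
(I + H(6, 191))*(29122 + a) = (19062 + 7/6)*(29122 - 25038) = (114379/6)*4084 = 233561918/3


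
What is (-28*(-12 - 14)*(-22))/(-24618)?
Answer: 728/1119 ≈ 0.65058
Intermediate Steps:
(-28*(-12 - 14)*(-22))/(-24618) = (-28*(-26)*(-22))*(-1/24618) = (728*(-22))*(-1/24618) = -16016*(-1/24618) = 728/1119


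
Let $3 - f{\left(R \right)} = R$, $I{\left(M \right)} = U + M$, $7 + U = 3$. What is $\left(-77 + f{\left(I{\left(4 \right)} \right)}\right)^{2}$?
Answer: $5476$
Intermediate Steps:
$U = -4$ ($U = -7 + 3 = -4$)
$I{\left(M \right)} = -4 + M$
$f{\left(R \right)} = 3 - R$
$\left(-77 + f{\left(I{\left(4 \right)} \right)}\right)^{2} = \left(-77 + \left(3 - \left(-4 + 4\right)\right)\right)^{2} = \left(-77 + \left(3 - 0\right)\right)^{2} = \left(-77 + \left(3 + 0\right)\right)^{2} = \left(-77 + 3\right)^{2} = \left(-74\right)^{2} = 5476$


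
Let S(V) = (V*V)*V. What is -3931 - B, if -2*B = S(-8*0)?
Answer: -3931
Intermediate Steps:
S(V) = V³ (S(V) = V²*V = V³)
B = 0 (B = -(-8*0)³/2 = -½*0³ = -½*0 = 0)
-3931 - B = -3931 - 1*0 = -3931 + 0 = -3931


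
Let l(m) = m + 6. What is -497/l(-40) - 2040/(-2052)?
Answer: 90767/5814 ≈ 15.612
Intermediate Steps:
l(m) = 6 + m
-497/l(-40) - 2040/(-2052) = -497/(6 - 40) - 2040/(-2052) = -497/(-34) - 2040*(-1/2052) = -497*(-1/34) + 170/171 = 497/34 + 170/171 = 90767/5814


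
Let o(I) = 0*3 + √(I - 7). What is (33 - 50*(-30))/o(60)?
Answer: 1533*√53/53 ≈ 210.57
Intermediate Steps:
o(I) = √(-7 + I) (o(I) = 0 + √(-7 + I) = √(-7 + I))
(33 - 50*(-30))/o(60) = (33 - 50*(-30))/(√(-7 + 60)) = (33 + 1500)/(√53) = 1533*(√53/53) = 1533*√53/53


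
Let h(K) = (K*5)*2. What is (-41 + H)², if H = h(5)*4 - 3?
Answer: 24336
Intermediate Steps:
h(K) = 10*K (h(K) = (5*K)*2 = 10*K)
H = 197 (H = (10*5)*4 - 3 = 50*4 - 3 = 200 - 3 = 197)
(-41 + H)² = (-41 + 197)² = 156² = 24336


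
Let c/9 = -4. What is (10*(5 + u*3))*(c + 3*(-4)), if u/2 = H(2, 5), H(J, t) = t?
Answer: -16800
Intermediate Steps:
u = 10 (u = 2*5 = 10)
c = -36 (c = 9*(-4) = -36)
(10*(5 + u*3))*(c + 3*(-4)) = (10*(5 + 10*3))*(-36 + 3*(-4)) = (10*(5 + 30))*(-36 - 12) = (10*35)*(-48) = 350*(-48) = -16800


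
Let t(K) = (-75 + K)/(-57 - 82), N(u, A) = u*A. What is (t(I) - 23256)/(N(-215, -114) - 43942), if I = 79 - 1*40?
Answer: 808137/675262 ≈ 1.1968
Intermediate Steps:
I = 39 (I = 79 - 40 = 39)
N(u, A) = A*u
t(K) = 75/139 - K/139 (t(K) = (-75 + K)/(-139) = (-75 + K)*(-1/139) = 75/139 - K/139)
(t(I) - 23256)/(N(-215, -114) - 43942) = ((75/139 - 1/139*39) - 23256)/(-114*(-215) - 43942) = ((75/139 - 39/139) - 23256)/(24510 - 43942) = (36/139 - 23256)/(-19432) = -3232548/139*(-1/19432) = 808137/675262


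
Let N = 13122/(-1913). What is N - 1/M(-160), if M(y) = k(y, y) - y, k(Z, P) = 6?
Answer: -2180165/317558 ≈ -6.8654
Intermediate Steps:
N = -13122/1913 (N = 13122*(-1/1913) = -13122/1913 ≈ -6.8594)
M(y) = 6 - y
N - 1/M(-160) = -13122/1913 - 1/(6 - 1*(-160)) = -13122/1913 - 1/(6 + 160) = -13122/1913 - 1/166 = -2180165/317558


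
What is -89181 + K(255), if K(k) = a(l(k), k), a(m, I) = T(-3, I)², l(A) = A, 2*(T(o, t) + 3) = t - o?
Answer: -73305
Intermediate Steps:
T(o, t) = -3 + t/2 - o/2 (T(o, t) = -3 + (t - o)/2 = -3 + (t/2 - o/2) = -3 + t/2 - o/2)
a(m, I) = (-3/2 + I/2)² (a(m, I) = (-3 + I/2 - ½*(-3))² = (-3 + I/2 + 3/2)² = (-3/2 + I/2)²)
K(k) = (-3 + k)²/4
-89181 + K(255) = -89181 + (-3 + 255)²/4 = -89181 + (¼)*252² = -89181 + (¼)*63504 = -89181 + 15876 = -73305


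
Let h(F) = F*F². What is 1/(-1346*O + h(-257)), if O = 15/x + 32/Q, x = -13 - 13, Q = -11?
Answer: -143/2426695818 ≈ -5.8928e-8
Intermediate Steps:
h(F) = F³
x = -26
O = -997/286 (O = 15/(-26) + 32/(-11) = 15*(-1/26) + 32*(-1/11) = -15/26 - 32/11 = -997/286 ≈ -3.4860)
1/(-1346*O + h(-257)) = 1/(-1346*(-997/286) + (-257)³) = 1/(670981/143 - 16974593) = 1/(-2426695818/143) = -143/2426695818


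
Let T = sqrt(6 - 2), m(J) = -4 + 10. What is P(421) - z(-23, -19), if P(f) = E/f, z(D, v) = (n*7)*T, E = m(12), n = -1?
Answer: 5900/421 ≈ 14.014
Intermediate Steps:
m(J) = 6
E = 6
T = 2 (T = sqrt(4) = 2)
z(D, v) = -14 (z(D, v) = -1*7*2 = -7*2 = -14)
P(f) = 6/f
P(421) - z(-23, -19) = 6/421 - 1*(-14) = 6*(1/421) + 14 = 6/421 + 14 = 5900/421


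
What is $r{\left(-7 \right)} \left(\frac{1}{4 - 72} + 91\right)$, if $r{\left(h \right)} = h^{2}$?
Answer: $\frac{303163}{68} \approx 4458.3$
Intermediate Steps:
$r{\left(-7 \right)} \left(\frac{1}{4 - 72} + 91\right) = \left(-7\right)^{2} \left(\frac{1}{4 - 72} + 91\right) = 49 \left(\frac{1}{-68} + 91\right) = 49 \left(- \frac{1}{68} + 91\right) = 49 \cdot \frac{6187}{68} = \frac{303163}{68}$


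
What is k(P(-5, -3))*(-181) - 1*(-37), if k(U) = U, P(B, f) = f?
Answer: 580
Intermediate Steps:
k(P(-5, -3))*(-181) - 1*(-37) = -3*(-181) - 1*(-37) = 543 + 37 = 580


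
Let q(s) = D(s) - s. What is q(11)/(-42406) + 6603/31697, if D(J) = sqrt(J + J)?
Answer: 280355485/1344142982 - sqrt(22)/42406 ≈ 0.20847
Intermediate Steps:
D(J) = sqrt(2)*sqrt(J) (D(J) = sqrt(2*J) = sqrt(2)*sqrt(J))
q(s) = -s + sqrt(2)*sqrt(s) (q(s) = sqrt(2)*sqrt(s) - s = -s + sqrt(2)*sqrt(s))
q(11)/(-42406) + 6603/31697 = (-1*11 + sqrt(2)*sqrt(11))/(-42406) + 6603/31697 = (-11 + sqrt(22))*(-1/42406) + 6603*(1/31697) = (11/42406 - sqrt(22)/42406) + 6603/31697 = 280355485/1344142982 - sqrt(22)/42406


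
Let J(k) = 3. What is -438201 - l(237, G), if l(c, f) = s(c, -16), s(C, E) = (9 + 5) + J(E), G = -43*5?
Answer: -438218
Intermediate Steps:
G = -215
s(C, E) = 17 (s(C, E) = (9 + 5) + 3 = 14 + 3 = 17)
l(c, f) = 17
-438201 - l(237, G) = -438201 - 1*17 = -438201 - 17 = -438218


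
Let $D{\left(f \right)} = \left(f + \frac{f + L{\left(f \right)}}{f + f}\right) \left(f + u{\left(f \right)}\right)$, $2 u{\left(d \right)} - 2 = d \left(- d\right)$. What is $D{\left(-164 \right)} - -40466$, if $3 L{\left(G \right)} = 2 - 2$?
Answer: $\frac{4531729}{2} \approx 2.2659 \cdot 10^{6}$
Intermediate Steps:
$u{\left(d \right)} = 1 - \frac{d^{2}}{2}$ ($u{\left(d \right)} = 1 + \frac{d \left(- d\right)}{2} = 1 + \frac{\left(-1\right) d^{2}}{2} = 1 - \frac{d^{2}}{2}$)
$L{\left(G \right)} = 0$ ($L{\left(G \right)} = \frac{2 - 2}{3} = \frac{1}{3} \cdot 0 = 0$)
$D{\left(f \right)} = \left(\frac{1}{2} + f\right) \left(1 + f - \frac{f^{2}}{2}\right)$ ($D{\left(f \right)} = \left(f + \frac{f + 0}{f + f}\right) \left(f - \left(-1 + \frac{f^{2}}{2}\right)\right) = \left(f + \frac{f}{2 f}\right) \left(1 + f - \frac{f^{2}}{2}\right) = \left(f + f \frac{1}{2 f}\right) \left(1 + f - \frac{f^{2}}{2}\right) = \left(f + \frac{1}{2}\right) \left(1 + f - \frac{f^{2}}{2}\right) = \left(\frac{1}{2} + f\right) \left(1 + f - \frac{f^{2}}{2}\right)$)
$D{\left(-164 \right)} - -40466 = \left(\frac{1}{2} - \frac{\left(-164\right)^{3}}{2} + \frac{3}{2} \left(-164\right) + \frac{3 \left(-164\right)^{2}}{4}\right) - -40466 = \left(\frac{1}{2} - -2205472 - 246 + \frac{3}{4} \cdot 26896\right) + 40466 = \left(\frac{1}{2} + 2205472 - 246 + 20172\right) + 40466 = \frac{4450797}{2} + 40466 = \frac{4531729}{2}$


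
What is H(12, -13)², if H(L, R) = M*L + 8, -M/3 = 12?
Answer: 179776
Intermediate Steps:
M = -36 (M = -3*12 = -36)
H(L, R) = 8 - 36*L (H(L, R) = -36*L + 8 = 8 - 36*L)
H(12, -13)² = (8 - 36*12)² = (8 - 432)² = (-424)² = 179776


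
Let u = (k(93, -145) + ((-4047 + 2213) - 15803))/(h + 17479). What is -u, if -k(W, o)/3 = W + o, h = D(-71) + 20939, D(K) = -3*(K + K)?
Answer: 5827/12948 ≈ 0.45003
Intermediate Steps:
D(K) = -6*K
h = 21365 (h = -6*(-71) + 20939 = 426 + 20939 = 21365)
k(W, o) = -3*W - 3*o (k(W, o) = -3*(W + o) = -3*W - 3*o)
u = -5827/12948 (u = ((-3*93 - 3*(-145)) + ((-4047 + 2213) - 15803))/(21365 + 17479) = ((-279 + 435) + (-1834 - 15803))/38844 = (156 - 17637)*(1/38844) = -17481*1/38844 = -5827/12948 ≈ -0.45003)
-u = -1*(-5827/12948) = 5827/12948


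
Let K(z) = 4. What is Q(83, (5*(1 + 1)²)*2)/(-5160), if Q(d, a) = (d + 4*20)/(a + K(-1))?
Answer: -163/227040 ≈ -0.00071794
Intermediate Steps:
Q(d, a) = (80 + d)/(4 + a) (Q(d, a) = (d + 4*20)/(a + 4) = (d + 80)/(4 + a) = (80 + d)/(4 + a))
Q(83, (5*(1 + 1)²)*2)/(-5160) = ((80 + 83)/(4 + (5*(1 + 1)²)*2))/(-5160) = (163/(4 + (5*2²)*2))*(-1/5160) = (163/(4 + (5*4)*2))*(-1/5160) = (163/(4 + 20*2))*(-1/5160) = (163/(4 + 40))*(-1/5160) = (163/44)*(-1/5160) = -163/227040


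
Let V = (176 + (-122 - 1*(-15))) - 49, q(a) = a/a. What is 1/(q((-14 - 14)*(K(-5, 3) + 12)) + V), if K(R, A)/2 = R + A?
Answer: 1/21 ≈ 0.047619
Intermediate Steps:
K(R, A) = 2*A + 2*R (K(R, A) = 2*(R + A) = 2*(A + R) = 2*A + 2*R)
q(a) = 1
V = 20 (V = (176 + (-122 + 15)) - 49 = (176 - 107) - 49 = 69 - 49 = 20)
1/(q((-14 - 14)*(K(-5, 3) + 12)) + V) = 1/(1 + 20) = 1/21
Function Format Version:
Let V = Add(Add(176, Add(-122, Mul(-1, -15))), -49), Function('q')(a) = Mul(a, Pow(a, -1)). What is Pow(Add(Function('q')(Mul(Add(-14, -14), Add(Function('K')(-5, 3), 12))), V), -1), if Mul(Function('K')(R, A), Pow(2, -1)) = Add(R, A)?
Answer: Rational(1, 21) ≈ 0.047619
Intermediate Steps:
Function('K')(R, A) = Add(Mul(2, A), Mul(2, R)) (Function('K')(R, A) = Mul(2, Add(R, A)) = Mul(2, Add(A, R)) = Add(Mul(2, A), Mul(2, R)))
Function('q')(a) = 1
V = 20 (V = Add(Add(176, Add(-122, 15)), -49) = Add(Add(176, -107), -49) = Add(69, -49) = 20)
Pow(Add(Function('q')(Mul(Add(-14, -14), Add(Function('K')(-5, 3), 12))), V), -1) = Pow(Add(1, 20), -1) = Pow(21, -1) = Rational(1, 21)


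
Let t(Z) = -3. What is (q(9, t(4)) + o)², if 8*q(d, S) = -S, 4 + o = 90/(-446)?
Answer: 46607929/3182656 ≈ 14.644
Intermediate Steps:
o = -937/223 (o = -4 + 90/(-446) = -4 + 90*(-1/446) = -4 - 45/223 = -937/223 ≈ -4.2018)
q(d, S) = -S/8 (q(d, S) = (-S)/8 = -S/8)
(q(9, t(4)) + o)² = (-⅛*(-3) - 937/223)² = (3/8 - 937/223)² = (-6827/1784)² = 46607929/3182656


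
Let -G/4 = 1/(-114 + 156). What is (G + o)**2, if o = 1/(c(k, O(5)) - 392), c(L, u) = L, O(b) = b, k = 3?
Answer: 638401/66732561 ≈ 0.0095666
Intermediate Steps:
o = -1/389 (o = 1/(3 - 392) = 1/(-389) = -1/389 ≈ -0.0025707)
G = -2/21 (G = -4/(-114 + 156) = -4/42 = -4*1/42 = -2/21 ≈ -0.095238)
(G + o)**2 = (-2/21 - 1/389)**2 = (-799/8169)**2 = 638401/66732561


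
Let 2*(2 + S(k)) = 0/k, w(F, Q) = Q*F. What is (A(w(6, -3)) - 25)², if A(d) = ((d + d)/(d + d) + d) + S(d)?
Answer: 1936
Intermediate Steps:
w(F, Q) = F*Q
S(k) = -2 (S(k) = -2 + (0/k)/2 = -2 + (½)*0 = -2 + 0 = -2)
A(d) = -1 + d (A(d) = ((d + d)/(d + d) + d) - 2 = ((2*d)/((2*d)) + d) - 2 = ((2*d)*(1/(2*d)) + d) - 2 = (1 + d) - 2 = -1 + d)
(A(w(6, -3)) - 25)² = ((-1 + 6*(-3)) - 25)² = ((-1 - 18) - 25)² = (-19 - 25)² = (-44)² = 1936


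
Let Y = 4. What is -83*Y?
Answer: -332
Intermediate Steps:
-83*Y = -83*4 = -332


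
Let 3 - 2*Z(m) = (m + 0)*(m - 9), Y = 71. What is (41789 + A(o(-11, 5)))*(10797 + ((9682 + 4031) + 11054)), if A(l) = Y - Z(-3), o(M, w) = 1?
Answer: 1489295846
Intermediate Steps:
Z(m) = 3/2 - m*(-9 + m)/2 (Z(m) = 3/2 - (m + 0)*(m - 9)/2 = 3/2 - m*(-9 + m)/2)
A(l) = 175/2 (A(l) = 71 - (3/2 - 1/2*(-3)**2 + (9/2)*(-3)) = 71 - (3/2 - 1/2*9 - 27/2) = 71 - (3/2 - 9/2 - 27/2) = 71 - 1*(-33/2) = 71 + 33/2 = 175/2)
(41789 + A(o(-11, 5)))*(10797 + ((9682 + 4031) + 11054)) = (41789 + 175/2)*(10797 + ((9682 + 4031) + 11054)) = 83753*(10797 + (13713 + 11054))/2 = 83753*(10797 + 24767)/2 = (83753/2)*35564 = 1489295846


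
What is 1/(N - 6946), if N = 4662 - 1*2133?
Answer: -1/4417 ≈ -0.00022640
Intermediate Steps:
N = 2529 (N = 4662 - 2133 = 2529)
1/(N - 6946) = 1/(2529 - 6946) = 1/(-4417) = -1/4417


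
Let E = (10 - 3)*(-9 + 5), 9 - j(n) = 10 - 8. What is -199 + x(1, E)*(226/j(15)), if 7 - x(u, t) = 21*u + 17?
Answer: -8399/7 ≈ -1199.9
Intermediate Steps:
j(n) = 7 (j(n) = 9 - (10 - 8) = 9 - 1*2 = 9 - 2 = 7)
E = -28 (E = 7*(-4) = -28)
x(u, t) = -10 - 21*u (x(u, t) = 7 - (21*u + 17) = 7 - (17 + 21*u) = 7 + (-17 - 21*u) = -10 - 21*u)
-199 + x(1, E)*(226/j(15)) = -199 + (-10 - 21*1)*(226/7) = -199 + (-10 - 21)*(226*(⅐)) = -199 - 31*226/7 = -199 - 7006/7 = -8399/7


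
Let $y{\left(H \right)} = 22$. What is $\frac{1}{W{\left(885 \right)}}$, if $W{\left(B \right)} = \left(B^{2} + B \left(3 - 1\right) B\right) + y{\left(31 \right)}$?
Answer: $\frac{1}{2349697} \approx 4.2559 \cdot 10^{-7}$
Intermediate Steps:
$W{\left(B \right)} = 22 + 3 B^{2}$ ($W{\left(B \right)} = \left(B^{2} + B \left(3 - 1\right) B\right) + 22 = \left(B^{2} + B 2 B\right) + 22 = \left(B^{2} + 2 B B\right) + 22 = \left(B^{2} + 2 B^{2}\right) + 22 = 3 B^{2} + 22 = 22 + 3 B^{2}$)
$\frac{1}{W{\left(885 \right)}} = \frac{1}{22 + 3 \cdot 885^{2}} = \frac{1}{22 + 3 \cdot 783225} = \frac{1}{22 + 2349675} = \frac{1}{2349697}$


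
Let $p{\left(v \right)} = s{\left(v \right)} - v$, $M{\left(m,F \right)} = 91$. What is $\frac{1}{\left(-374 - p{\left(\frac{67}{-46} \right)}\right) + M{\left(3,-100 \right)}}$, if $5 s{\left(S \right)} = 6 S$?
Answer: $- \frac{230}{65023} \approx -0.0035372$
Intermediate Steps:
$s{\left(S \right)} = \frac{6 S}{5}$
$p{\left(v \right)} = \frac{v}{5}$ ($p{\left(v \right)} = \frac{6 v}{5} - v = \frac{v}{5}$)
$\frac{1}{\left(-374 - p{\left(\frac{67}{-46} \right)}\right) + M{\left(3,-100 \right)}} = \frac{1}{\left(-374 - \frac{67 \frac{1}{-46}}{5}\right) + 91} = \frac{1}{\left(-374 - \frac{67 \left(- \frac{1}{46}\right)}{5}\right) + 91} = \frac{1}{\left(-374 - \frac{1}{5} \left(- \frac{67}{46}\right)\right) + 91} = \frac{1}{\left(-374 - - \frac{67}{230}\right) + 91} = \frac{1}{\left(-374 + \frac{67}{230}\right) + 91} = \frac{1}{- \frac{85953}{230} + 91} = \frac{1}{- \frac{65023}{230}} = - \frac{230}{65023}$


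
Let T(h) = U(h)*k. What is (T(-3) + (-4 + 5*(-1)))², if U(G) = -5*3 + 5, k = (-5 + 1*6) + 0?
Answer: 361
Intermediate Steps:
k = 1 (k = (-5 + 6) + 0 = 1 + 0 = 1)
U(G) = -10 (U(G) = -15 + 5 = -10)
T(h) = -10 (T(h) = -10*1 = -10)
(T(-3) + (-4 + 5*(-1)))² = (-10 + (-4 + 5*(-1)))² = (-10 + (-4 - 5))² = (-10 - 9)² = (-19)² = 361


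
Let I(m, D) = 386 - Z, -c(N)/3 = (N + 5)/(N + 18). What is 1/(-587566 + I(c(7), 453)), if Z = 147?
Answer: -1/587327 ≈ -1.7026e-6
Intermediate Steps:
c(N) = -3*(5 + N)/(18 + N) (c(N) = -3*(N + 5)/(N + 18) = -3*(5 + N)/(18 + N))
I(m, D) = 239 (I(m, D) = 386 - 1*147 = 386 - 147 = 239)
1/(-587566 + I(c(7), 453)) = 1/(-587566 + 239) = 1/(-587327) = -1/587327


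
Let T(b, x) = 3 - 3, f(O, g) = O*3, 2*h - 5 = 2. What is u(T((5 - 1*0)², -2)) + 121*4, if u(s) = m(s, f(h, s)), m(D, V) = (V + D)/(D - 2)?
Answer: 1915/4 ≈ 478.75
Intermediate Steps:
h = 7/2 (h = 5/2 + (½)*2 = 5/2 + 1 = 7/2 ≈ 3.5000)
f(O, g) = 3*O
T(b, x) = 0
m(D, V) = (D + V)/(-2 + D)
u(s) = (21/2 + s)/(-2 + s) (u(s) = (s + 3*(7/2))/(-2 + s) = (s + 21/2)/(-2 + s) = (21/2 + s)/(-2 + s))
u(T((5 - 1*0)², -2)) + 121*4 = (21/2 + 0)/(-2 + 0) + 121*4 = (21/2)/(-2) + 484 = -½*21/2 + 484 = -21/4 + 484 = 1915/4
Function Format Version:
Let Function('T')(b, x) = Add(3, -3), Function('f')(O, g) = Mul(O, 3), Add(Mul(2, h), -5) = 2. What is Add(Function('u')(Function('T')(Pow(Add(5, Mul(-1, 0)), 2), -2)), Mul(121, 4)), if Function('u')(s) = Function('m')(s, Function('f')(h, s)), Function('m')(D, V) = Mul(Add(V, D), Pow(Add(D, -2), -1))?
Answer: Rational(1915, 4) ≈ 478.75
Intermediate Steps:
h = Rational(7, 2) (h = Add(Rational(5, 2), Mul(Rational(1, 2), 2)) = Add(Rational(5, 2), 1) = Rational(7, 2) ≈ 3.5000)
Function('f')(O, g) = Mul(3, O)
Function('T')(b, x) = 0
Function('m')(D, V) = Mul(Pow(Add(-2, D), -1), Add(D, V)) (Function('m')(D, V) = Mul(Add(D, V), Pow(Add(-2, D), -1)) = Mul(Pow(Add(-2, D), -1), Add(D, V)))
Function('u')(s) = Mul(Pow(Add(-2, s), -1), Add(Rational(21, 2), s)) (Function('u')(s) = Mul(Pow(Add(-2, s), -1), Add(s, Mul(3, Rational(7, 2)))) = Mul(Pow(Add(-2, s), -1), Add(s, Rational(21, 2))) = Mul(Pow(Add(-2, s), -1), Add(Rational(21, 2), s)))
Add(Function('u')(Function('T')(Pow(Add(5, Mul(-1, 0)), 2), -2)), Mul(121, 4)) = Add(Mul(Pow(Add(-2, 0), -1), Add(Rational(21, 2), 0)), Mul(121, 4)) = Add(Mul(Pow(-2, -1), Rational(21, 2)), 484) = Add(Mul(Rational(-1, 2), Rational(21, 2)), 484) = Add(Rational(-21, 4), 484) = Rational(1915, 4)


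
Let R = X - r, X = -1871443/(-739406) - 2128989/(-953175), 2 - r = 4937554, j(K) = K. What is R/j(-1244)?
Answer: -1159969206618042553/292250147559400 ≈ -3969.1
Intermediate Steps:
r = -4937552 (r = 2 - 1*4937554 = 2 - 4937554 = -4937552)
X = 1119333307353/234927771350 (X = -1871443*(-1/739406) - 2128989*(-1/953175) = 1871443/739406 + 709663/317725 = 1119333307353/234927771350 ≈ 4.7646)
R = 1159969206618042553/234927771350 (R = 1119333307353/234927771350 - 1*(-4937552) = 1119333307353/234927771350 + 4937552 = 1159969206618042553/234927771350 ≈ 4.9376e+6)
R/j(-1244) = (1159969206618042553/234927771350)/(-1244) = (1159969206618042553/234927771350)*(-1/1244) = -1159969206618042553/292250147559400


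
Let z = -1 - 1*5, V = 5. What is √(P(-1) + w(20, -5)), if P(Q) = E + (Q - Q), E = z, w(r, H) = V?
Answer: I ≈ 1.0*I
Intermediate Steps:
w(r, H) = 5
z = -6 (z = -1 - 5 = -6)
E = -6
P(Q) = -6 (P(Q) = -6 + (Q - Q) = -6 + 0 = -6)
√(P(-1) + w(20, -5)) = √(-6 + 5) = √(-1) = I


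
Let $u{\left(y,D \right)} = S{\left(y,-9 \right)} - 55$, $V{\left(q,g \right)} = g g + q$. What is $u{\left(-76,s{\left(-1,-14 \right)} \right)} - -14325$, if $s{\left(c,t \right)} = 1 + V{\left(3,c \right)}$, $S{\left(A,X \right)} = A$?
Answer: $14194$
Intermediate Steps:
$V{\left(q,g \right)} = q + g^{2}$ ($V{\left(q,g \right)} = g^{2} + q = q + g^{2}$)
$s{\left(c,t \right)} = 4 + c^{2}$ ($s{\left(c,t \right)} = 1 + \left(3 + c^{2}\right) = 4 + c^{2}$)
$u{\left(y,D \right)} = -55 + y$ ($u{\left(y,D \right)} = y - 55 = -55 + y$)
$u{\left(-76,s{\left(-1,-14 \right)} \right)} - -14325 = \left(-55 - 76\right) - -14325 = -131 + 14325 = 14194$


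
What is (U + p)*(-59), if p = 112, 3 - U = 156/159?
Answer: -356537/53 ≈ -6727.1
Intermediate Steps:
U = 107/53 (U = 3 - 156/159 = 3 - 1*52/53 = 3 - 52/53 = 107/53 ≈ 2.0189)
(U + p)*(-59) = (107/53 + 112)*(-59) = (6043/53)*(-59) = -356537/53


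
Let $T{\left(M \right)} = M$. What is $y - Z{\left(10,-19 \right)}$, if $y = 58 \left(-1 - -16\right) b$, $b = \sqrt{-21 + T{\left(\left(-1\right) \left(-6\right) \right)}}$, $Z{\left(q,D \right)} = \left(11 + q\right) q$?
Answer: $-210 + 870 i \sqrt{15} \approx -210.0 + 3369.5 i$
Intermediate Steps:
$Z{\left(q,D \right)} = q \left(11 + q\right)$
$b = i \sqrt{15}$ ($b = \sqrt{-21 - -6} = \sqrt{-21 + 6} = \sqrt{-15} = i \sqrt{15} \approx 3.873 i$)
$y = 870 i \sqrt{15}$ ($y = 58 \left(-1 - -16\right) i \sqrt{15} = 58 \left(-1 + 16\right) i \sqrt{15} = 58 \cdot 15 i \sqrt{15} = 870 i \sqrt{15} \approx 3369.5 i$)
$y - Z{\left(10,-19 \right)} = 870 i \sqrt{15} - 10 \left(11 + 10\right) = 870 i \sqrt{15} - 10 \cdot 21 = 870 i \sqrt{15} - 210 = -210 + 870 i \sqrt{15}$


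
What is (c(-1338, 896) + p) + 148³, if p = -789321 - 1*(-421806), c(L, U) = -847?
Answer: 2873430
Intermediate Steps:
p = -367515 (p = -789321 + 421806 = -367515)
(c(-1338, 896) + p) + 148³ = (-847 - 367515) + 148³ = -368362 + 3241792 = 2873430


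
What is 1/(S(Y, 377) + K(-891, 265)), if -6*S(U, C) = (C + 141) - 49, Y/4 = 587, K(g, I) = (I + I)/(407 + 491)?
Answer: -2694/208991 ≈ -0.012891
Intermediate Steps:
K(g, I) = I/449 (K(g, I) = (2*I)/898 = (2*I)*(1/898) = I/449)
Y = 2348 (Y = 4*587 = 2348)
S(U, C) = -46/3 - C/6 (S(U, C) = -((C + 141) - 49)/6 = -((141 + C) - 49)/6 = -(92 + C)/6 = -46/3 - C/6)
1/(S(Y, 377) + K(-891, 265)) = 1/((-46/3 - 1/6*377) + (1/449)*265) = 1/((-46/3 - 377/6) + 265/449) = 1/(-469/6 + 265/449) = 1/(-208991/2694) = -2694/208991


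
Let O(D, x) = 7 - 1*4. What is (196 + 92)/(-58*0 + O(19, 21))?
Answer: 96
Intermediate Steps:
O(D, x) = 3 (O(D, x) = 7 - 4 = 3)
(196 + 92)/(-58*0 + O(19, 21)) = (196 + 92)/(-58*0 + 3) = 288/(0 + 3) = 288/3 = 288*(1/3) = 96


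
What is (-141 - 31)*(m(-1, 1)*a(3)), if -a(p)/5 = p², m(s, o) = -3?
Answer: -23220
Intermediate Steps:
a(p) = -5*p²
(-141 - 31)*(m(-1, 1)*a(3)) = (-141 - 31)*(-(-15)*3²) = -(-516)*(-5*9) = -(-516)*(-45) = -172*135 = -23220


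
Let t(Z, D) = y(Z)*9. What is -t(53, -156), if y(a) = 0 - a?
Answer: 477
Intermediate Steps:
y(a) = -a
t(Z, D) = -9*Z (t(Z, D) = -Z*9 = -9*Z)
-t(53, -156) = -(-9)*53 = -1*(-477) = 477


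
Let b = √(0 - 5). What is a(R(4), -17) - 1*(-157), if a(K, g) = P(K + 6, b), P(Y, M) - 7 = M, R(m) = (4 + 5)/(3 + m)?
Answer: 164 + I*√5 ≈ 164.0 + 2.2361*I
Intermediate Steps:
b = I*√5 (b = √(-5) = I*√5 ≈ 2.2361*I)
R(m) = 9/(3 + m)
P(Y, M) = 7 + M
a(K, g) = 7 + I*√5
a(R(4), -17) - 1*(-157) = (7 + I*√5) - 1*(-157) = (7 + I*√5) + 157 = 164 + I*√5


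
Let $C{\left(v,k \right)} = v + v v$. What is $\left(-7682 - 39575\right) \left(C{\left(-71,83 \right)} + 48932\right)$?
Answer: $-2547246814$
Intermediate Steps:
$C{\left(v,k \right)} = v + v^{2}$
$\left(-7682 - 39575\right) \left(C{\left(-71,83 \right)} + 48932\right) = \left(-7682 - 39575\right) \left(- 71 \left(1 - 71\right) + 48932\right) = - 47257 \left(\left(-71\right) \left(-70\right) + 48932\right) = - 47257 \left(4970 + 48932\right) = \left(-47257\right) 53902 = -2547246814$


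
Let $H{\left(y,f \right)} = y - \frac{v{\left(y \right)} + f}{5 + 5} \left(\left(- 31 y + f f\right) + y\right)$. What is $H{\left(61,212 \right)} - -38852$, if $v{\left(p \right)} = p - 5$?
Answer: $- \frac{5582711}{5} \approx -1.1165 \cdot 10^{6}$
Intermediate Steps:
$v{\left(p \right)} = -5 + p$
$H{\left(y,f \right)} = y - \left(f^{2} - 30 y\right) \left(- \frac{1}{2} + \frac{f}{10} + \frac{y}{10}\right)$ ($H{\left(y,f \right)} = y - \frac{\left(-5 + y\right) + f}{5 + 5} \left(\left(- 31 y + f f\right) + y\right) = y - \frac{-5 + f + y}{10} \left(\left(- 31 y + f^{2}\right) + y\right) = y - \left(-5 + f + y\right) \frac{1}{10} \left(\left(f^{2} - 31 y\right) + y\right) = y - \left(- \frac{1}{2} + \frac{f}{10} + \frac{y}{10}\right) \left(f^{2} - 30 y\right) = y - \left(f^{2} - 30 y\right) \left(- \frac{1}{2} + \frac{f}{10} + \frac{y}{10}\right)$)
$H{\left(61,212 \right)} - -38852 = \left(61 - \frac{212^{3}}{10} + 3 \cdot 212 \cdot 61 + 3 \cdot 61 \left(-5 + 61\right) + \frac{212^{2} \left(5 - 61\right)}{10}\right) - -38852 = \left(61 - \frac{4764064}{5} + 38796 + 3 \cdot 61 \cdot 56 + \frac{1}{10} \cdot 44944 \left(5 - 61\right)\right) + 38852 = \left(61 - \frac{4764064}{5} + 38796 + 10248 + \frac{1}{10} \cdot 44944 \left(-56\right)\right) + 38852 = \left(61 - \frac{4764064}{5} + 38796 + 10248 - \frac{1258432}{5}\right) + 38852 = - \frac{5776971}{5} + 38852 = - \frac{5582711}{5}$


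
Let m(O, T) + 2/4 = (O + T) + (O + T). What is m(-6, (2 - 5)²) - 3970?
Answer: -7929/2 ≈ -3964.5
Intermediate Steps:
m(O, T) = -½ + 2*O + 2*T (m(O, T) = -½ + ((O + T) + (O + T)) = -½ + (2*O + 2*T) = -½ + 2*O + 2*T)
m(-6, (2 - 5)²) - 3970 = (-½ + 2*(-6) + 2*(2 - 5)²) - 3970 = (-½ - 12 + 2*(-3)²) - 3970 = (-½ - 12 + 2*9) - 3970 = (-½ - 12 + 18) - 3970 = 11/2 - 3970 = -7929/2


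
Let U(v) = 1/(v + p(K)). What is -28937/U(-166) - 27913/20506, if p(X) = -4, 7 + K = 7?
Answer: 100874932827/20506 ≈ 4.9193e+6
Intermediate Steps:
K = 0 (K = -7 + 7 = 0)
U(v) = 1/(-4 + v) (U(v) = 1/(v - 4) = 1/(-4 + v))
-28937/U(-166) - 27913/20506 = -28937/(1/(-4 - 166)) - 27913/20506 = -28937/(1/(-170)) - 27913*1/20506 = -28937/(-1/170) - 27913/20506 = -28937*(-170) - 27913/20506 = 4919290 - 27913/20506 = 100874932827/20506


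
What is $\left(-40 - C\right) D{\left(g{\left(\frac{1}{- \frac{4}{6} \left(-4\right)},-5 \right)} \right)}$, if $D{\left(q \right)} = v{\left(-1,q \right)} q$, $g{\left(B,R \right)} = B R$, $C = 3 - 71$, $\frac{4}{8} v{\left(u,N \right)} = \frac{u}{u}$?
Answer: $-105$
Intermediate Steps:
$v{\left(u,N \right)} = 2$ ($v{\left(u,N \right)} = 2 \frac{u}{u} = 2 \cdot 1 = 2$)
$C = -68$ ($C = 3 - 71 = -68$)
$D{\left(q \right)} = 2 q$
$\left(-40 - C\right) D{\left(g{\left(\frac{1}{- \frac{4}{6} \left(-4\right)},-5 \right)} \right)} = \left(-40 - -68\right) 2 \frac{1}{- \frac{4}{6} \left(-4\right)} \left(-5\right) = \left(-40 + 68\right) 2 \frac{1}{\left(-4\right) \frac{1}{6} \left(-4\right)} \left(-5\right) = 28 \cdot 2 \frac{1}{\left(- \frac{2}{3}\right) \left(-4\right)} \left(-5\right) = 28 \cdot 2 \frac{1}{\frac{8}{3}} \left(-5\right) = 28 \cdot 2 \cdot \frac{3}{8} \left(-5\right) = 28 \cdot 2 \left(- \frac{15}{8}\right) = 28 \left(- \frac{15}{4}\right) = -105$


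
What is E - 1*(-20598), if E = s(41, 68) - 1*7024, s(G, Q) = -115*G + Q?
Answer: 8927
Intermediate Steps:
s(G, Q) = Q - 115*G
E = -11671 (E = (68 - 115*41) - 1*7024 = (68 - 4715) - 7024 = -4647 - 7024 = -11671)
E - 1*(-20598) = -11671 - 1*(-20598) = -11671 + 20598 = 8927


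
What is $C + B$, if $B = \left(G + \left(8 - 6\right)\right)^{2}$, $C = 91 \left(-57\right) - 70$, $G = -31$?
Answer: $-4416$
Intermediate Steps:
$C = -5257$ ($C = -5187 - 70 = -5257$)
$B = 841$ ($B = \left(-31 + \left(8 - 6\right)\right)^{2} = \left(-31 + 2\right)^{2} = \left(-29\right)^{2} = 841$)
$C + B = -5257 + 841 = -4416$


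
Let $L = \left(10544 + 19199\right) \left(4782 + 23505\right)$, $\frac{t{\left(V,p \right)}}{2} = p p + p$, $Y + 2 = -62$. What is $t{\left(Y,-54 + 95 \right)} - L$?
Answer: $-841336797$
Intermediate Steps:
$Y = -64$ ($Y = -2 - 62 = -64$)
$t{\left(V,p \right)} = 2 p + 2 p^{2}$ ($t{\left(V,p \right)} = 2 \left(p p + p\right) = 2 \left(p^{2} + p\right) = 2 \left(p + p^{2}\right) = 2 p + 2 p^{2}$)
$L = 841340241$ ($L = 29743 \cdot 28287 = 841340241$)
$t{\left(Y,-54 + 95 \right)} - L = 2 \left(-54 + 95\right) \left(1 + \left(-54 + 95\right)\right) - 841340241 = 2 \cdot 41 \left(1 + 41\right) - 841340241 = 2 \cdot 41 \cdot 42 - 841340241 = 3444 - 841340241 = -841336797$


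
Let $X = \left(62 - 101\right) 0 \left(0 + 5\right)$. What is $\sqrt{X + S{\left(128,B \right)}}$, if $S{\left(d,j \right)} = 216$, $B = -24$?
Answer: $6 \sqrt{6} \approx 14.697$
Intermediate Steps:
$X = 0$ ($X = - 39 \cdot 0 \cdot 5 = \left(-39\right) 0 = 0$)
$\sqrt{X + S{\left(128,B \right)}} = \sqrt{0 + 216} = \sqrt{216} = 6 \sqrt{6}$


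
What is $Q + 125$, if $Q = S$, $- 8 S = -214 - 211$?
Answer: $\frac{1425}{8} \approx 178.13$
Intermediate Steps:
$S = \frac{425}{8}$ ($S = - \frac{-214 - 211}{8} = \left(- \frac{1}{8}\right) \left(-425\right) = \frac{425}{8} \approx 53.125$)
$Q = \frac{425}{8} \approx 53.125$
$Q + 125 = \frac{425}{8} + 125 = \frac{1425}{8}$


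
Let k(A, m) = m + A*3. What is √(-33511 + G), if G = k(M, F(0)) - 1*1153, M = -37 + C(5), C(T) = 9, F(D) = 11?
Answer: I*√34737 ≈ 186.38*I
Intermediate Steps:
M = -28 (M = -37 + 9 = -28)
k(A, m) = m + 3*A
G = -1226 (G = (11 + 3*(-28)) - 1*1153 = (11 - 84) - 1153 = -73 - 1153 = -1226)
√(-33511 + G) = √(-33511 - 1226) = √(-34737) = I*√34737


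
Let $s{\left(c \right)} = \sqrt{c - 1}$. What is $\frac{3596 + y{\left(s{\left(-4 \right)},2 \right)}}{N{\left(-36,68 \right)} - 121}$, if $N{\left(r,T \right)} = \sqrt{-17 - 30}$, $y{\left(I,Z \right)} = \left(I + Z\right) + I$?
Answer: $\frac{2 \left(\sqrt{5} - 1799 i\right)}{\sqrt{47} + 121 i} \approx -29.638 - 1.7162 i$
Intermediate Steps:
$s{\left(c \right)} = \sqrt{-1 + c}$
$y{\left(I,Z \right)} = Z + 2 I$
$N{\left(r,T \right)} = i \sqrt{47}$ ($N{\left(r,T \right)} = \sqrt{-47} = i \sqrt{47}$)
$\frac{3596 + y{\left(s{\left(-4 \right)},2 \right)}}{N{\left(-36,68 \right)} - 121} = \frac{3596 + \left(2 + 2 \sqrt{-1 - 4}\right)}{i \sqrt{47} - 121} = \frac{3596 + \left(2 + 2 \sqrt{-5}\right)}{-121 + i \sqrt{47}} = \frac{3596 + \left(2 + 2 i \sqrt{5}\right)}{-121 + i \sqrt{47}} = \frac{3598 + 2 i \sqrt{5}}{-121 + i \sqrt{47}}$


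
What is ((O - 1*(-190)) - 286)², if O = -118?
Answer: 45796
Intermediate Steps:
((O - 1*(-190)) - 286)² = ((-118 - 1*(-190)) - 286)² = ((-118 + 190) - 286)² = (72 - 286)² = (-214)² = 45796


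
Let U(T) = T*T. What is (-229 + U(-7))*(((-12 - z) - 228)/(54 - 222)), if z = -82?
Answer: -1185/7 ≈ -169.29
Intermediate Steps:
U(T) = T²
(-229 + U(-7))*(((-12 - z) - 228)/(54 - 222)) = (-229 + (-7)²)*(((-12 - 1*(-82)) - 228)/(54 - 222)) = (-229 + 49)*(((-12 + 82) - 228)/(-168)) = -180*(70 - 228)*(-1)/168 = -(-28440)*(-1)/168 = -180*79/84 = -1185/7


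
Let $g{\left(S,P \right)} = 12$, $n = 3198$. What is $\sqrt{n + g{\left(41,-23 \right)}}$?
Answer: $\sqrt{3210} \approx 56.657$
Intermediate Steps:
$\sqrt{n + g{\left(41,-23 \right)}} = \sqrt{3198 + 12} = \sqrt{3210}$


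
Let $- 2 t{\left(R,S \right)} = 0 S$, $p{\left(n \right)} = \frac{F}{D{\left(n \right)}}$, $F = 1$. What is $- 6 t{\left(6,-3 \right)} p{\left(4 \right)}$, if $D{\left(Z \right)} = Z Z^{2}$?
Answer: $0$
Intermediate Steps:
$D{\left(Z \right)} = Z^{3}$
$p{\left(n \right)} = \frac{1}{n^{3}}$ ($p{\left(n \right)} = 1 \frac{1}{n^{3}} = \frac{1}{n^{3}}$)
$t{\left(R,S \right)} = 0$ ($t{\left(R,S \right)} = - \frac{0 S}{2} = \left(- \frac{1}{2}\right) 0 = 0$)
$- 6 t{\left(6,-3 \right)} p{\left(4 \right)} = \frac{\left(-6\right) 0}{64} = 0 \cdot \frac{1}{64} = 0$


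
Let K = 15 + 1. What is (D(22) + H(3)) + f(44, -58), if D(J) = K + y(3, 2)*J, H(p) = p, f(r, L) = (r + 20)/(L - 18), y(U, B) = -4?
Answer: -1327/19 ≈ -69.842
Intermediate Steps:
f(r, L) = (20 + r)/(-18 + L)
K = 16
D(J) = 16 - 4*J
(D(22) + H(3)) + f(44, -58) = ((16 - 4*22) + 3) + (20 + 44)/(-18 - 58) = ((16 - 88) + 3) + 64/(-76) = (-72 + 3) - 1/76*64 = -69 - 16/19 = -1327/19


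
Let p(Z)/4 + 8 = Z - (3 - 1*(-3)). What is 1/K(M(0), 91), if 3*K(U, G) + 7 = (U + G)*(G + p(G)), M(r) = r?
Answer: 3/36302 ≈ 8.2640e-5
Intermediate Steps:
p(Z) = -56 + 4*Z (p(Z) = -32 + 4*(Z - (3 - 1*(-3))) = -32 + 4*(Z - (3 + 3)) = -32 + 4*(Z - 1*6) = -32 + 4*(Z - 6) = -32 + 4*(-6 + Z) = -32 + (-24 + 4*Z) = -56 + 4*Z)
K(U, G) = -7/3 + (-56 + 5*G)*(G + U)/3 (K(U, G) = -7/3 + ((U + G)*(G + (-56 + 4*G)))/3 = -7/3 + ((G + U)*(-56 + 5*G))/3 = -7/3 + ((-56 + 5*G)*(G + U))/3 = -7/3 + (-56 + 5*G)*(G + U)/3)
1/K(M(0), 91) = 1/(-7/3 - 56/3*91 - 56/3*0 + (5/3)*91² + (5/3)*91*0) = 1/(-7/3 - 5096/3 + 0 + (5/3)*8281 + 0) = 1/(-7/3 - 5096/3 + 0 + 41405/3 + 0) = 1/(36302/3) = 3/36302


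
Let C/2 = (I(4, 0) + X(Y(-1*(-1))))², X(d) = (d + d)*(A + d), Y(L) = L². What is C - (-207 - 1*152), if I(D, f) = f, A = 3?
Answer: 487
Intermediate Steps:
X(d) = 2*d*(3 + d) (X(d) = (d + d)*(3 + d) = (2*d)*(3 + d) = 2*d*(3 + d))
C = 128 (C = 2*(0 + 2*(-1*(-1))²*(3 + (-1*(-1))²))² = 2*(0 + 2*1²*(3 + 1²))² = 2*(0 + 2*1*(3 + 1))² = 2*(0 + 2*1*4)² = 2*(0 + 8)² = 2*8² = 2*64 = 128)
C - (-207 - 1*152) = 128 - (-207 - 1*152) = 128 - (-207 - 152) = 128 - 1*(-359) = 128 + 359 = 487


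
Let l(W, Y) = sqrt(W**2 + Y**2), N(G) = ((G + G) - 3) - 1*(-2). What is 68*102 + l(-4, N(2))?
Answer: 6941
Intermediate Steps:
N(G) = -1 + 2*G (N(G) = (2*G - 3) + 2 = (-3 + 2*G) + 2 = -1 + 2*G)
68*102 + l(-4, N(2)) = 68*102 + sqrt((-4)**2 + (-1 + 2*2)**2) = 6936 + sqrt(16 + (-1 + 4)**2) = 6936 + sqrt(16 + 3**2) = 6936 + sqrt(16 + 9) = 6936 + sqrt(25) = 6936 + 5 = 6941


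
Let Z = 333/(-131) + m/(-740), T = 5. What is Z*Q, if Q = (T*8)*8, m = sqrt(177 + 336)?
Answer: -106560/131 - 48*sqrt(57)/37 ≈ -823.23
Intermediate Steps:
m = 3*sqrt(57) (m = sqrt(513) = 3*sqrt(57) ≈ 22.650)
Q = 320 (Q = (5*8)*8 = 40*8 = 320)
Z = -333/131 - 3*sqrt(57)/740 (Z = 333/(-131) + (3*sqrt(57))/(-740) = 333*(-1/131) + (3*sqrt(57))*(-1/740) = -333/131 - 3*sqrt(57)/740 ≈ -2.5726)
Z*Q = (-333/131 - 3*sqrt(57)/740)*320 = -106560/131 - 48*sqrt(57)/37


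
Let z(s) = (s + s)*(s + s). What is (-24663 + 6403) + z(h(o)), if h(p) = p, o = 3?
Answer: -18224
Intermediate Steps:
z(s) = 4*s**2 (z(s) = (2*s)*(2*s) = 4*s**2)
(-24663 + 6403) + z(h(o)) = (-24663 + 6403) + 4*3**2 = -18260 + 4*9 = -18260 + 36 = -18224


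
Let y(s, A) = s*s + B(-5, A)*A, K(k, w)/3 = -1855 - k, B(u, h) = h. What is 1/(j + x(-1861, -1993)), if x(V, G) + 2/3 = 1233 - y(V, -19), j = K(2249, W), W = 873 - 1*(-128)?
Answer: -3/10424285 ≈ -2.8779e-7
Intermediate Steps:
W = 1001 (W = 873 + 128 = 1001)
K(k, w) = -5565 - 3*k (K(k, w) = 3*(-1855 - k) = -5565 - 3*k)
j = -12312 (j = -5565 - 3*2249 = -5565 - 6747 = -12312)
y(s, A) = A**2 + s**2 (y(s, A) = s*s + A*A = s**2 + A**2 = A**2 + s**2)
x(V, G) = 2614/3 - V**2 (x(V, G) = -2/3 + (1233 - ((-19)**2 + V**2)) = -2/3 + (1233 - (361 + V**2)) = -2/3 + (1233 + (-361 - V**2)) = -2/3 + (872 - V**2) = 2614/3 - V**2)
1/(j + x(-1861, -1993)) = 1/(-12312 + (2614/3 - 1*(-1861)**2)) = 1/(-12312 + (2614/3 - 1*3463321)) = 1/(-12312 + (2614/3 - 3463321)) = 1/(-12312 - 10387349/3) = 1/(-10424285/3) = -3/10424285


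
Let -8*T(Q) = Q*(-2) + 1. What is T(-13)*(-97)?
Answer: 2619/8 ≈ 327.38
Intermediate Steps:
T(Q) = -1/8 + Q/4 (T(Q) = -(Q*(-2) + 1)/8 = -(-2*Q + 1)/8 = -(1 - 2*Q)/8 = -1/8 + Q/4)
T(-13)*(-97) = (-1/8 + (1/4)*(-13))*(-97) = (-1/8 - 13/4)*(-97) = -27/8*(-97) = 2619/8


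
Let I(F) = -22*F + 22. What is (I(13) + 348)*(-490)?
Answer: -41160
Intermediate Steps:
I(F) = 22 - 22*F
(I(13) + 348)*(-490) = ((22 - 22*13) + 348)*(-490) = ((22 - 286) + 348)*(-490) = (-264 + 348)*(-490) = 84*(-490) = -41160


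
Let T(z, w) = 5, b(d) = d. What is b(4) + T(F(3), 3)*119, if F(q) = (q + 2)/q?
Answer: 599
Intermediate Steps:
F(q) = (2 + q)/q
b(4) + T(F(3), 3)*119 = 4 + 5*119 = 4 + 595 = 599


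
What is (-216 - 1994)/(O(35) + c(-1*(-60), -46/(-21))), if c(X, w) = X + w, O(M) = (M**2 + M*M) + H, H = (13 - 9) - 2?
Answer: -23205/26399 ≈ -0.87901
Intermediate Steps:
H = 2 (H = 4 - 2 = 2)
O(M) = 2 + 2*M**2 (O(M) = (M**2 + M*M) + 2 = (M**2 + M**2) + 2 = 2*M**2 + 2 = 2 + 2*M**2)
(-216 - 1994)/(O(35) + c(-1*(-60), -46/(-21))) = (-216 - 1994)/((2 + 2*35**2) + (-1*(-60) - 46/(-21))) = -2210/((2 + 2*1225) + (60 - 46*(-1/21))) = -2210/((2 + 2450) + (60 + 46/21)) = -2210/(2452 + 1306/21) = -2210/52798/21 = -2210*21/52798 = -23205/26399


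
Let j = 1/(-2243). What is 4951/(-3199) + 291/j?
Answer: -2088033838/3199 ≈ -6.5271e+5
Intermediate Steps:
j = -1/2243 ≈ -0.00044583
4951/(-3199) + 291/j = 4951/(-3199) + 291/(-1/2243) = 4951*(-1/3199) + 291*(-2243) = -4951/3199 - 652713 = -2088033838/3199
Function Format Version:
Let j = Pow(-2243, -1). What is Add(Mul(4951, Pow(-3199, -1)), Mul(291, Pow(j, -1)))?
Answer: Rational(-2088033838, 3199) ≈ -6.5271e+5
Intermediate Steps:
j = Rational(-1, 2243) ≈ -0.00044583
Add(Mul(4951, Pow(-3199, -1)), Mul(291, Pow(j, -1))) = Add(Mul(4951, Pow(-3199, -1)), Mul(291, Pow(Rational(-1, 2243), -1))) = Add(Mul(4951, Rational(-1, 3199)), Mul(291, -2243)) = Add(Rational(-4951, 3199), -652713) = Rational(-2088033838, 3199)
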